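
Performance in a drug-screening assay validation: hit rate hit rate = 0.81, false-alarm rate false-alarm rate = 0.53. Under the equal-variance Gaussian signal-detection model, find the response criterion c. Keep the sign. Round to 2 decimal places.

c = -0.48

Φ⁻¹(0.81) = 0.878, Φ⁻¹(0.53) = 0.075
c = −½·[z(H) + z(FA)] = −0.5 × (0.878 + 0.075) = -0.4765
c < 0: the assay has a liberal response bias.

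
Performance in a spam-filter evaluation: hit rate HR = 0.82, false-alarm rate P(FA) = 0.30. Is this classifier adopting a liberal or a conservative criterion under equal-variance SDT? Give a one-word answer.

z(H) = 0.915, z(FA) = -0.524
c = −½·(z(H) + z(FA)) = -0.1955
c < 0 → liberal criterion (biased toward responding “yes”).

liberal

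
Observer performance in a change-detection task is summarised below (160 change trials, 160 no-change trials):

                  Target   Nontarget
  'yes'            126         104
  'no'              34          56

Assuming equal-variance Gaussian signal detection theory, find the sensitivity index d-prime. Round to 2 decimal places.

d-prime = 0.41

H = 126/160 = 0.7875
FA = 104/160 = 0.6500
z(H) = 0.798
z(FA) = 0.385
d' = z(H) − z(FA) = 0.798 − 0.385 = 0.413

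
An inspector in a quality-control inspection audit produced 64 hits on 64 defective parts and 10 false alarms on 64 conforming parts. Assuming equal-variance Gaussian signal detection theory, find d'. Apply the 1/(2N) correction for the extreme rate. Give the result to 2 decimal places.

d' = 3.43

The hit rate is 64/64 = 1, so apply the 1/(2N) correction: H → 1 − 1/(2·64) = 0.99219.
z(H) = z(0.99219) = 2.418
z(FA) = z(0.15625) = -1.010
d' = 2.418 − (-1.010) = 3.428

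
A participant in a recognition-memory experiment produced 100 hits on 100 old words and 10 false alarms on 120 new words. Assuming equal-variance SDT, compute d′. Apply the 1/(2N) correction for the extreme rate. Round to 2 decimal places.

d′ = 3.96

The hit rate is 100/100 = 1, so apply the 1/(2N) correction: H → 1 − 1/(2·100) = 0.99500.
z(H) = z(0.99500) = 2.576
z(FA) = z(0.08333) = -1.383
d' = 2.576 − (-1.383) = 3.959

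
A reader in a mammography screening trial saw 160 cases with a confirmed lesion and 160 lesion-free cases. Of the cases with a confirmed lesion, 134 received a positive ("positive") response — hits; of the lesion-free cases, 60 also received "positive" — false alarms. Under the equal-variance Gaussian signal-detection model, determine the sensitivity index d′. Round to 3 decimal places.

d′ = 1.303

H = 134/160 = 0.8375
FA = 60/160 = 0.3750
z(0.8375) = 0.9842, z(0.3750) = -0.3186
d' = z(H) − z(FA) = 0.9842 − (-0.3186) = 1.3028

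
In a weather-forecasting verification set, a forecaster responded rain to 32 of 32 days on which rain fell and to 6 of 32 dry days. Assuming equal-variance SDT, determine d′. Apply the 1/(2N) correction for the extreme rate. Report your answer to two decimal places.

The hit rate is 32/32 = 1, so apply the 1/(2N) correction: H → 1 − 1/(2·32) = 0.98438.
z(H) = z(0.98438) = 2.154
z(FA) = z(0.18750) = -0.887
d' = 2.154 − (-0.887) = 3.041

d′ = 3.04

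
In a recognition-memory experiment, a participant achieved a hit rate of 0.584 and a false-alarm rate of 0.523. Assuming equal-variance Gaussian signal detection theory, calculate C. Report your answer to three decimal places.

C = -0.135

z(0.584) = 0.2121, z(0.523) = 0.0577
c = −½·[z(H) + z(FA)] = −0.5 × (0.2121 + 0.0577) = -0.1349
c < 0: the participant has a liberal response bias.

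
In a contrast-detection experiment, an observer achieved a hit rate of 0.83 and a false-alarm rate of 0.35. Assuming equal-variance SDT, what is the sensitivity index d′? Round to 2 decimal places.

z(0.83) = 0.954, z(0.35) = -0.385
d' = z(H) − z(FA) = 0.954 − (-0.385) = 1.339

d′ = 1.34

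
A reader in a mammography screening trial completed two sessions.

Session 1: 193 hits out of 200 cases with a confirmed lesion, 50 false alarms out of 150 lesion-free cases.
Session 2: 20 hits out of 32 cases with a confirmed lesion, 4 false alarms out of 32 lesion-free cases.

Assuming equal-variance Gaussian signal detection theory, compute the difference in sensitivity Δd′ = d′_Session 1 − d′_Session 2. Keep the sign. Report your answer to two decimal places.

Δd′ = 0.77

Session 1: z(0.9650) = 1.812, z(0.3333) = -0.431, d' = 2.243
Session 2: z(0.6250) = 0.319, z(0.1250) = -1.150, d' = 1.469
Δd' = d'_Session 1 − d'_Session 2 = 2.243 − 1.469 = 0.774
Session 1 has the higher sensitivity.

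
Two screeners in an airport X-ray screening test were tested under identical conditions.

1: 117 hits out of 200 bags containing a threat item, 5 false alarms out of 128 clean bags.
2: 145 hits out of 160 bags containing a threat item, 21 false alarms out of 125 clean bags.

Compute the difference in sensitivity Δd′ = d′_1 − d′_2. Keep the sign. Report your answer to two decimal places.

1: z(0.5850) = 0.215, z(0.0391) = -1.761, d' = 1.976
2: z(0.9062) = 1.318, z(0.1680) = -0.962, d' = 2.280
Δd' = d'_1 − d'_2 = 1.976 − 2.280 = -0.304
2 has the higher sensitivity.

Δd′ = -0.30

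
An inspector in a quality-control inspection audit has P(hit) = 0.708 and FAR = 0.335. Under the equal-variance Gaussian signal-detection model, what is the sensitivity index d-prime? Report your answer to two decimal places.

d-prime = 0.97

z(H) = 0.5476
z(FA) = -0.4261
d' = z(H) − z(FA) = 0.5476 − (-0.4261) = 0.9737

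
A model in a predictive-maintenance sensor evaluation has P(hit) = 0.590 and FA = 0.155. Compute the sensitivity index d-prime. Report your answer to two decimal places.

Φ⁻¹(0.590) = 0.2275, Φ⁻¹(0.155) = -1.0152
d' = z(H) − z(FA) = 0.2275 − (-1.0152) = 1.2427

d-prime = 1.24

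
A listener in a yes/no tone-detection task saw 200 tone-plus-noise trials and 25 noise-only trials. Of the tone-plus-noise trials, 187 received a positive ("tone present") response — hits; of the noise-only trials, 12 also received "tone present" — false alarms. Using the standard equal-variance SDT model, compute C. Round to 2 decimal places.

C = -0.73

H = 187/200 = 0.9350
FA = 12/25 = 0.4800
z(0.9350) = 1.514, z(0.4800) = -0.050
c = −½·[z(H) + z(FA)] = −0.5 × (1.514 + (-0.050)) = -0.732
c < 0: the listener has a liberal response bias.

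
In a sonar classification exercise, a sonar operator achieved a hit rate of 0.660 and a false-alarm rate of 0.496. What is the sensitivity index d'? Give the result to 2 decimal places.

d' = 0.42

Φ⁻¹(H) = 0.4125
Φ⁻¹(FA) = -0.0100
d' = z(H) − z(FA) = 0.4125 − (-0.0100) = 0.4225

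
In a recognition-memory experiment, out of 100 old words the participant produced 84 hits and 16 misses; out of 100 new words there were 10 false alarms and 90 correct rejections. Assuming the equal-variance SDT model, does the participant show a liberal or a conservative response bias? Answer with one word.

z(H) = 0.994, z(FA) = -1.282
c = −½·(z(H) + z(FA)) = 0.144
c > 0 → conservative criterion (biased toward responding “no”).

conservative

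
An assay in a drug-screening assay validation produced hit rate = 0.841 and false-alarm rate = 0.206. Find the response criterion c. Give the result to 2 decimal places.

c = -0.09

Φ⁻¹(H) = 0.9986
Φ⁻¹(FA) = -0.8204
c = −½·[z(H) + z(FA)] = −0.5 × (0.9986 + (-0.8204)) = -0.0891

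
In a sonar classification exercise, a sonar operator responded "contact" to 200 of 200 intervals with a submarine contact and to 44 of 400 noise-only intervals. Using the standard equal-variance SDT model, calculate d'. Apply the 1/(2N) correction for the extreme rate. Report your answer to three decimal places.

d' = 4.034

The hit rate is 200/200 = 1, so apply the 1/(2N) correction: H → 1 − 1/(2·200) = 0.99750.
z(H) = z(0.99750) = 2.8070
z(FA) = z(0.11000) = -1.2265
d' = 2.8070 − (-1.2265) = 4.0335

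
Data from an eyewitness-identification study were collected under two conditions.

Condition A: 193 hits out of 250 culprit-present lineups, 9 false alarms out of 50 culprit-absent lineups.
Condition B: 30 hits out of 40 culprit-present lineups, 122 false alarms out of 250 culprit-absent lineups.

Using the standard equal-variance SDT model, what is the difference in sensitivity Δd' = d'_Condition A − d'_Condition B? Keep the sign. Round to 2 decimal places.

Condition A: z(0.7720) = 0.745, z(0.1800) = -0.915, d' = 1.660
Condition B: z(0.7500) = 0.674, z(0.4880) = -0.030, d' = 0.704
Δd' = d'_Condition A − d'_Condition B = 1.660 − 0.704 = 0.956
Condition A has the higher sensitivity.

Δd' = 0.96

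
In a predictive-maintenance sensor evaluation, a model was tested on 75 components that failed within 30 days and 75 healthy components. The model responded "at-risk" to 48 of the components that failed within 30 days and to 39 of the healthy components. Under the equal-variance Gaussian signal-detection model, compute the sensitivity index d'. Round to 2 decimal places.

d' = 0.31

H = 48/75 = 0.6400
FA = 39/75 = 0.5200
Φ⁻¹(H) = Φ⁻¹(0.6400) = 0.3585
Φ⁻¹(FA) = Φ⁻¹(0.5200) = 0.0502
d' = z(H) − z(FA) = 0.3585 − 0.0502 = 0.3083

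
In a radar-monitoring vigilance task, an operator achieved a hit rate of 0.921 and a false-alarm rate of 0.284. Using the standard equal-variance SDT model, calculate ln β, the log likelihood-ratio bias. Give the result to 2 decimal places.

ln β = -0.83

z(0.921) = 1.412, z(0.284) = -0.571
ln β = −½·[z(H)² − z(FA)²] = −0.5 × (1.994 − 0.326) = -0.834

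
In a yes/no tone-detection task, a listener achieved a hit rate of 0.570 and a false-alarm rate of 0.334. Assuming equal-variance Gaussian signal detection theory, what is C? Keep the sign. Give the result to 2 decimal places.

C = 0.13

z(H) = 0.176
z(FA) = -0.429
c = −½·[z(H) + z(FA)] = −0.5 × (0.176 + (-0.429)) = 0.1265
c > 0: the listener has a conservative response bias.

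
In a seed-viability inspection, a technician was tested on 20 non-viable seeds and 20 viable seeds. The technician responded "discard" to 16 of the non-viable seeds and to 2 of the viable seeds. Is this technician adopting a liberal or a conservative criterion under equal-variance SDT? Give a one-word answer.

z(H) = 0.842, z(FA) = -1.282
c = −½·(z(H) + z(FA)) = 0.220
c > 0 → conservative criterion (biased toward responding “no”).

conservative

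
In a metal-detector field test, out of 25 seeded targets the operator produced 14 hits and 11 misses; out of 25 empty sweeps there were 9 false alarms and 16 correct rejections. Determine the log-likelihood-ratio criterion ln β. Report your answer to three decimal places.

H = 14/25 = 0.5600
FA = 9/25 = 0.3600
z(H) = z(0.5600) = 0.1510
z(FA) = z(0.3600) = -0.3585
ln β = −½·[z(H)² − z(FA)²] = −0.5 × (0.0228 − 0.1285) = 0.05285

ln β = 0.053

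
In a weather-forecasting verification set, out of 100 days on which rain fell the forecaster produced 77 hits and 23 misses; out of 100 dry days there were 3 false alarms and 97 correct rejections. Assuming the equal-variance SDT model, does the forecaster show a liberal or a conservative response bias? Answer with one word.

conservative

z(H) = 0.739, z(FA) = -1.881
c = −½·(z(H) + z(FA)) = 0.571
c > 0 → conservative criterion (biased toward responding “no”).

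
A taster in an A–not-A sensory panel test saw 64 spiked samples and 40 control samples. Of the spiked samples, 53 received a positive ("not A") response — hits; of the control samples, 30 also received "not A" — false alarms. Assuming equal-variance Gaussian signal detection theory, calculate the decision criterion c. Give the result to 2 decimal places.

H = 53/64 = 0.8281
FA = 30/40 = 0.7500
z(H) = 0.947
z(FA) = 0.674
c = −½·[z(H) + z(FA)] = −0.5 × (0.947 + 0.674) = -0.8105
c < 0: the taster has a liberal response bias.

c = -0.81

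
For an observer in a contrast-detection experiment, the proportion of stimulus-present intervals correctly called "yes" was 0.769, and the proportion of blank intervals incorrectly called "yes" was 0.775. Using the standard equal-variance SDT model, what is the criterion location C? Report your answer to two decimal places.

C = -0.75

Φ⁻¹(H) = Φ⁻¹(0.769) = 0.736
Φ⁻¹(FA) = Φ⁻¹(0.775) = 0.755
c = −½·[z(H) + z(FA)] = −0.5 × (0.736 + 0.755) = -0.7455
c < 0: the observer has a liberal response bias.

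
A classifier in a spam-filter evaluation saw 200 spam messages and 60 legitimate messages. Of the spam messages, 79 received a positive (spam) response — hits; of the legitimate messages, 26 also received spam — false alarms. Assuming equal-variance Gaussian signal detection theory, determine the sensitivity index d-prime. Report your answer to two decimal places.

d-prime = -0.10

H = 79/200 = 0.3950
FA = 26/60 = 0.4333
z(H) = z(0.3950) = -0.2663
z(FA) = z(0.4333) = -0.1680
d' = z(H) − z(FA) = -0.2663 − (-0.1680) = -0.0983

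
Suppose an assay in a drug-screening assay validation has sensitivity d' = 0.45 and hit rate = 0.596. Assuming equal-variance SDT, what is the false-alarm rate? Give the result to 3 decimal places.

z(hit rate) = z(0.596) = 0.2430
z(FA) = z(H) − d' = 0.2430 − 0.45 = -0.2070
false-alarm rate = Φ(-0.2070) = 0.4180

false-alarm rate = 0.418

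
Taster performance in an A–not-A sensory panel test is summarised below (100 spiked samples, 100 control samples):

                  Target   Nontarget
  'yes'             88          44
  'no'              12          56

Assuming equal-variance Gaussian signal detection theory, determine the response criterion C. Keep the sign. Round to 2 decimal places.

H = 88/100 = 0.8800
FA = 44/100 = 0.4400
z(0.8800) = 1.175, z(0.4400) = -0.151
c = −½·[z(H) + z(FA)] = −0.5 × (1.175 + (-0.151)) = -0.512
c < 0: the taster has a liberal response bias.

C = -0.51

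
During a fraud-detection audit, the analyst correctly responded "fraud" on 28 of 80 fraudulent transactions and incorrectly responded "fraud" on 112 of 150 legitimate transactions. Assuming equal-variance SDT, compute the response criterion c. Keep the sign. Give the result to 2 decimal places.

c = -0.14

H = 28/80 = 0.3500
FA = 112/150 = 0.7467
Φ⁻¹(H) = -0.385
Φ⁻¹(FA) = 0.664
c = −½·[z(H) + z(FA)] = −0.5 × (-0.385 + 0.664) = -0.1395
c < 0: the analyst has a liberal response bias.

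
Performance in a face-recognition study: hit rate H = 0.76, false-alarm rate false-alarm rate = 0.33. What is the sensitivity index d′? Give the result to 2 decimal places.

d′ = 1.15

Φ⁻¹(H) = Φ⁻¹(0.76) = 0.706
Φ⁻¹(FA) = Φ⁻¹(0.33) = -0.440
d' = z(H) − z(FA) = 0.706 − (-0.440) = 1.146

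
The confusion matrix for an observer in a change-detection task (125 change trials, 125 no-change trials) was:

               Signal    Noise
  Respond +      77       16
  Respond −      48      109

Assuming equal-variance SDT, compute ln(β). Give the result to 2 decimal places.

H = 77/125 = 0.6160
FA = 16/125 = 0.1280
z(H) = 0.295
z(FA) = -1.136
ln β = −½·[z(H)² − z(FA)²] = −0.5 × (0.087 − 1.290) = 0.6015

ln β = 0.60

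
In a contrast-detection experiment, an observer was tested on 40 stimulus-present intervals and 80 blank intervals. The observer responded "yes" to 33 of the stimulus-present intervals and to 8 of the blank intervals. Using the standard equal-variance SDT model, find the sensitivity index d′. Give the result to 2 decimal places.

d′ = 2.22

H = 33/40 = 0.8250
FA = 8/80 = 0.1000
z(H) = z(0.8250) = 0.9346
z(FA) = z(0.1000) = -1.2816
d' = z(H) − z(FA) = 0.9346 − (-1.2816) = 2.2162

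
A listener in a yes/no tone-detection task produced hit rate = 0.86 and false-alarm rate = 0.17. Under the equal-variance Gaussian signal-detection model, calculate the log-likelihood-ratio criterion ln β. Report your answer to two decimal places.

z(0.86) = 1.080, z(0.17) = -0.954
ln β = −½·[z(H)² − z(FA)²] = −0.5 × (1.166 − 0.910) = -0.128

ln β = -0.13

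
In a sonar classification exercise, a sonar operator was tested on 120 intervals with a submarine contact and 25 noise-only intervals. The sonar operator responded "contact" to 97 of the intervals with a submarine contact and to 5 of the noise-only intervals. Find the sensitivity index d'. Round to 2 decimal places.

H = 97/120 = 0.8083
FA = 5/25 = 0.2000
z(H) = z(0.8083) = 0.872
z(FA) = z(0.2000) = -0.842
d' = z(H) − z(FA) = 0.872 − (-0.842) = 1.714

d' = 1.71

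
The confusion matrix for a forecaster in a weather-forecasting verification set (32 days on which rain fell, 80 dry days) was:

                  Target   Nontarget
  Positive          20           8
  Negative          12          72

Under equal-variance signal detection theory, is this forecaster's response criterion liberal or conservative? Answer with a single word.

conservative

z(H) = 0.319, z(FA) = -1.282
c = −½·(z(H) + z(FA)) = 0.4815
c > 0 → conservative criterion (biased toward responding “no”).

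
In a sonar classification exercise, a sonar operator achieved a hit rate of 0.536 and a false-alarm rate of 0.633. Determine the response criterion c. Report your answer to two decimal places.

c = -0.22

z(H) = z(0.536) = 0.090
z(FA) = z(0.633) = 0.340
c = −½·[z(H) + z(FA)] = −0.5 × (0.090 + 0.340) = -0.215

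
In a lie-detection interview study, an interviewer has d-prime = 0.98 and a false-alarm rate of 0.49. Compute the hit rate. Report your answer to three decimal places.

z(false-alarm rate) = z(0.49) = -0.0251
z(H) = z(FA) + d' = -0.0251 + 0.98 = 0.9549
hit rate = Φ(0.9549) = 0.8302

hit rate = 0.830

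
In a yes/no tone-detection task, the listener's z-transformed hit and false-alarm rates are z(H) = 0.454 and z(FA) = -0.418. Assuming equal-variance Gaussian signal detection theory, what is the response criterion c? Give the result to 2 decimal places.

c = -0.02

c = −½·[z(H) + z(FA)] = −½·(0.454 + (-0.418)) = -0.018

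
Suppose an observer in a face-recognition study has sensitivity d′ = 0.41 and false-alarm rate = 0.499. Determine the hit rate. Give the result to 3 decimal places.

hit rate = 0.658

z(false-alarm rate) = z(0.499) = -0.0025
z(H) = z(FA) + d' = -0.0025 + 0.41 = 0.4075
hit rate = Φ(0.4075) = 0.6582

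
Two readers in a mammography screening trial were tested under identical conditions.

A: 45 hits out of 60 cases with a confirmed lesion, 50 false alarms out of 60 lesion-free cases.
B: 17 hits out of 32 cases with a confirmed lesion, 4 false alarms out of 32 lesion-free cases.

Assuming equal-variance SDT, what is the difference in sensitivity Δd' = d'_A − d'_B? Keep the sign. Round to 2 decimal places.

A: z(0.7500) = 0.674, z(0.8333) = 0.967, d' = -0.293
B: z(0.5312) = 0.078, z(0.1250) = -1.150, d' = 1.228
Δd' = d'_A − d'_B = -0.293 − 1.228 = -1.521
B has the higher sensitivity.

Δd' = -1.52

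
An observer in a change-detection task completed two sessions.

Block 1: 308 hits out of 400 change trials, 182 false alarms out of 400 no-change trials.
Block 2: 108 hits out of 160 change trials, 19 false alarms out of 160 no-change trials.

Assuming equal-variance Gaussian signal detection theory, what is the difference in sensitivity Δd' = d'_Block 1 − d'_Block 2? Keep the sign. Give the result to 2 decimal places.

Δd' = -0.78

Block 1: z(0.7700) = 0.739, z(0.4550) = -0.113, d' = 0.852
Block 2: z(0.6750) = 0.454, z(0.1187) = -1.182, d' = 1.636
Δd' = d'_Block 1 − d'_Block 2 = 0.852 − 1.636 = -0.784
Block 2 has the higher sensitivity.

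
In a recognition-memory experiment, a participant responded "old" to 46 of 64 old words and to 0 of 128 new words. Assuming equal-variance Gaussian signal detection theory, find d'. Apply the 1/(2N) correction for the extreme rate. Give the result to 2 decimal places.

The false-alarm rate is 0/128 = 0, so apply the 1/(2N) correction: FA → 1/(2·128) = 0.00391.
z(H) = z(0.71875) = 0.579
z(FA) = z(0.00391) = -2.660
d' = 0.579 − (-2.660) = 3.239

d' = 3.24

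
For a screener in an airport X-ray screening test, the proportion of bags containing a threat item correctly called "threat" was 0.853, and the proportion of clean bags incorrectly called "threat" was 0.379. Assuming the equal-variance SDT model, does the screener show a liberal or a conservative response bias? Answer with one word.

z(H) = 1.049, z(FA) = -0.308
c = −½·(z(H) + z(FA)) = -0.3705
c < 0 → liberal criterion (biased toward responding “yes”).

liberal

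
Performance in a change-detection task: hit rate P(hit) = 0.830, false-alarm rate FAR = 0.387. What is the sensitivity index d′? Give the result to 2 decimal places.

z(H) = z(0.830) = 0.9542
z(FA) = z(0.387) = -0.2871
d' = z(H) − z(FA) = 0.9542 − (-0.2871) = 1.2413

d′ = 1.24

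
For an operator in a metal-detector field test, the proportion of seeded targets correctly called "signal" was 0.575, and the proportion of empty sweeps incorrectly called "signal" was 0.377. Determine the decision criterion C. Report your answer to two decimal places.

C = 0.06

z(H) = z(0.575) = 0.1891
z(FA) = z(0.377) = -0.3134
c = −½·[z(H) + z(FA)] = −0.5 × (0.1891 + (-0.3134)) = 0.06215
c > 0: the operator has a conservative response bias.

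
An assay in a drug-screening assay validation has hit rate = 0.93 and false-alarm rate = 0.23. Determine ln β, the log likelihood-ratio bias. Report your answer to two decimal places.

z(0.93) = 1.476, z(0.23) = -0.739
ln β = −½·[z(H)² − z(FA)²] = −0.5 × (2.179 − 0.546) = -0.8165

ln β = -0.82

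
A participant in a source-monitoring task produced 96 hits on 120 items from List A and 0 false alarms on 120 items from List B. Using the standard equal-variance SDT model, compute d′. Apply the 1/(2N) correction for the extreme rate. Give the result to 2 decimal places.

d′ = 3.48

The false-alarm rate is 0/120 = 0, so apply the 1/(2N) correction: FA → 1/(2·120) = 0.00417.
z(H) = z(0.80000) = 0.842
z(FA) = z(0.00417) = -2.638
d' = 0.842 − (-2.638) = 3.480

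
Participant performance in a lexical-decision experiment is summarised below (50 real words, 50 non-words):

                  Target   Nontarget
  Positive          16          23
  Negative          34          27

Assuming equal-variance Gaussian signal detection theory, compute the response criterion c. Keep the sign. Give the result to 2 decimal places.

H = 16/50 = 0.3200
FA = 23/50 = 0.4600
Φ⁻¹(H) = Φ⁻¹(0.3200) = -0.468
Φ⁻¹(FA) = Φ⁻¹(0.4600) = -0.100
c = −½·[z(H) + z(FA)] = −0.5 × (-0.468 + (-0.100)) = 0.284

c = 0.28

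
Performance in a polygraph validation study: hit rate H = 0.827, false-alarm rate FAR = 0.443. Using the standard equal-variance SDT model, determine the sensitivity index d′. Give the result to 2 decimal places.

Φ⁻¹(H) = 0.9424
Φ⁻¹(FA) = -0.1434
d' = z(H) − z(FA) = 0.9424 − (-0.1434) = 1.0858

d′ = 1.09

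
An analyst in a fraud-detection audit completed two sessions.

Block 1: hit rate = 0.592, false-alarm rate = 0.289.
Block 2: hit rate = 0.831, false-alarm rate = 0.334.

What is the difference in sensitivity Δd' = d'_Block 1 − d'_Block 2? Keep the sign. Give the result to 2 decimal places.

Δd' = -0.60

Block 1: z(0.592) = 0.233, z(0.289) = -0.556, d' = 0.789
Block 2: z(0.831) = 0.958, z(0.334) = -0.429, d' = 1.387
Δd' = d'_Block 1 − d'_Block 2 = 0.789 − 1.387 = -0.598
Block 2 has the higher sensitivity.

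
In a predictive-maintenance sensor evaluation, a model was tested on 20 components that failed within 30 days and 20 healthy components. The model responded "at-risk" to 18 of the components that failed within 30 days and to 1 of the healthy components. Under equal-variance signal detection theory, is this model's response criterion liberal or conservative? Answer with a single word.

z(H) = 1.282, z(FA) = -1.645
c = −½·(z(H) + z(FA)) = 0.1815
c > 0 → conservative criterion (biased toward responding “no”).

conservative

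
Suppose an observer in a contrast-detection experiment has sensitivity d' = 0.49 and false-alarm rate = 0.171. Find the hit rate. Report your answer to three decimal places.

hit rate = 0.323

z(false-alarm rate) = z(0.171) = -0.9502
z(H) = z(FA) + d' = -0.9502 + 0.49 = -0.4602
hit rate = Φ(-0.4602) = 0.3227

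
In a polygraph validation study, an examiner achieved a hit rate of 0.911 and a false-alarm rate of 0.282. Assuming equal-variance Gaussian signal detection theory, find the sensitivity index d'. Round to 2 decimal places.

Φ⁻¹(H) = 1.347
Φ⁻¹(FA) = -0.577
d' = z(H) − z(FA) = 1.347 − (-0.577) = 1.924

d' = 1.92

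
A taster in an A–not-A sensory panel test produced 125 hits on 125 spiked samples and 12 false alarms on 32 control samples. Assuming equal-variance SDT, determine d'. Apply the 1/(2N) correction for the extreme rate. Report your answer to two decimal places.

The hit rate is 125/125 = 1, so apply the 1/(2N) correction: H → 1 − 1/(2·125) = 0.99600.
z(H) = z(0.99600) = 2.652
z(FA) = z(0.37500) = -0.319
d' = 2.652 − (-0.319) = 2.971

d' = 2.97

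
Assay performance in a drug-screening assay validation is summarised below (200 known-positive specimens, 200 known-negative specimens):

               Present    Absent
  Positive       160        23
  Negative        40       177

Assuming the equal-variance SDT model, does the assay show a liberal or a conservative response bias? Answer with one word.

z(H) = 0.842, z(FA) = -1.200
c = −½·(z(H) + z(FA)) = 0.179
c > 0 → conservative criterion (biased toward responding “no”).

conservative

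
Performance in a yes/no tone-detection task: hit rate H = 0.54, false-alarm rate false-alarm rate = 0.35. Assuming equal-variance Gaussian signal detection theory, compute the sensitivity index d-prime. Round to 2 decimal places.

d-prime = 0.49

z(0.54) = 0.100, z(0.35) = -0.385
d' = z(H) − z(FA) = 0.100 − (-0.385) = 0.485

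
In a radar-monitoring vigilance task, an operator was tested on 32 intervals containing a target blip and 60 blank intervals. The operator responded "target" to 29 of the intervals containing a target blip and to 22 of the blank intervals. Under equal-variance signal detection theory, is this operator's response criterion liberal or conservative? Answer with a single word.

liberal

z(H) = 1.318, z(FA) = -0.341
c = −½·(z(H) + z(FA)) = -0.4885
c < 0 → liberal criterion (biased toward responding “yes”).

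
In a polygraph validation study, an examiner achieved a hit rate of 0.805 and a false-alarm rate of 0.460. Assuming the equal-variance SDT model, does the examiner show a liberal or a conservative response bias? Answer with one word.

liberal

z(H) = 0.860, z(FA) = -0.100
c = −½·(z(H) + z(FA)) = -0.380
c < 0 → liberal criterion (biased toward responding “yes”).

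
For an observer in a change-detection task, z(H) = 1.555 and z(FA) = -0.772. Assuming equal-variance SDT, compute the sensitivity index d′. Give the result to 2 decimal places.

d' = z(H) − z(FA) = 1.555 − (-0.772) = 2.327

d′ = 2.33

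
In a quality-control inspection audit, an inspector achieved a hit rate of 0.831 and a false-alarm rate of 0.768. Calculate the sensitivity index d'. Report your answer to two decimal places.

z(H) = 0.9581
z(FA) = 0.7323
d' = z(H) − z(FA) = 0.9581 − 0.7323 = 0.2258

d' = 0.23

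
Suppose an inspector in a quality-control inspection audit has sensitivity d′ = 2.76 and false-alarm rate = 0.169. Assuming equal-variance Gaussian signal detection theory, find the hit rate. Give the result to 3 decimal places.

z(false-alarm rate) = z(0.169) = -0.9581
z(H) = z(FA) + d' = -0.9581 + 2.76 = 1.8019
hit rate = Φ(1.8019) = 0.9642

hit rate = 0.964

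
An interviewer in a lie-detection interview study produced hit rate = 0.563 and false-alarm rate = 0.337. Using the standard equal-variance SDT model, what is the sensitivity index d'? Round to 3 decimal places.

z(H) = z(0.563) = 0.1586
z(FA) = z(0.337) = -0.4207
d' = z(H) − z(FA) = 0.1586 − (-0.4207) = 0.5793

d' = 0.579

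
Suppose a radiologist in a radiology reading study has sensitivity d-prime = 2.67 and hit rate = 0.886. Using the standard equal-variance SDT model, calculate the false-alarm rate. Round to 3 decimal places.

false-alarm rate = 0.072

z(hit rate) = z(0.886) = 1.2055
z(FA) = z(H) − d' = 1.2055 − 2.67 = -1.4645
false-alarm rate = Φ(-1.4645) = 0.0715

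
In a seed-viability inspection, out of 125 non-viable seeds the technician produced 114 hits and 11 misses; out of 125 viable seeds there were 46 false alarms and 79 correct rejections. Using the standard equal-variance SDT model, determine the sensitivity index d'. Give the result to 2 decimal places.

d' = 1.69

H = 114/125 = 0.9120
FA = 46/125 = 0.3680
Φ⁻¹(H) = Φ⁻¹(0.9120) = 1.353
Φ⁻¹(FA) = Φ⁻¹(0.3680) = -0.337
d' = z(H) − z(FA) = 1.353 − (-0.337) = 1.690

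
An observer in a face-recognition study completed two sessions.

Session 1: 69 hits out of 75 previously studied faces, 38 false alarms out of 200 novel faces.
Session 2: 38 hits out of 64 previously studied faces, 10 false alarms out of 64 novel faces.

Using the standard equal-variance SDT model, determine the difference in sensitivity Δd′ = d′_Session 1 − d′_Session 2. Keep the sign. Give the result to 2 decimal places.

Δd′ = 1.04

Session 1: z(0.9200) = 1.405, z(0.1900) = -0.878, d' = 2.283
Session 2: z(0.5938) = 0.237, z(0.1562) = -1.010, d' = 1.247
Δd' = d'_Session 1 − d'_Session 2 = 2.283 − 1.247 = 1.036
Session 1 has the higher sensitivity.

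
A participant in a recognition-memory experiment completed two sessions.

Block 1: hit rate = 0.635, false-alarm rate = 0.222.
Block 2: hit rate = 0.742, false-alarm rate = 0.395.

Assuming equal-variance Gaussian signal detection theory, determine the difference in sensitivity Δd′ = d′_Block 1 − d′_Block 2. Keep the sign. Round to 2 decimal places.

Δd′ = 0.19

Block 1: z(0.635) = 0.345, z(0.222) = -0.765, d' = 1.110
Block 2: z(0.742) = 0.650, z(0.395) = -0.266, d' = 0.916
Δd' = d'_Block 1 − d'_Block 2 = 1.110 − 0.916 = 0.194
Block 1 has the higher sensitivity.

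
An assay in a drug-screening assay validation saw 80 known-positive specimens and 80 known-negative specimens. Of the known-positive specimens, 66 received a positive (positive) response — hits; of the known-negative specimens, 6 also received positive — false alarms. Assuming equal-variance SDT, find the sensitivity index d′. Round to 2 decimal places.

d′ = 2.37

H = 66/80 = 0.8250
FA = 6/80 = 0.0750
z(H) = z(0.8250) = 0.9346
z(FA) = z(0.0750) = -1.4395
d' = z(H) − z(FA) = 0.9346 − (-1.4395) = 2.3741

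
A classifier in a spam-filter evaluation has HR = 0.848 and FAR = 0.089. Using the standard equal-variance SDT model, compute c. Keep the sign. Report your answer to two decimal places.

z(0.848) = 1.028, z(0.089) = -1.347
c = −½·[z(H) + z(FA)] = −0.5 × (1.028 + (-1.347)) = 0.1595

c = 0.16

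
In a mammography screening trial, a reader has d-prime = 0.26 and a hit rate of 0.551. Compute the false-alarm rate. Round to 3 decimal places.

false-alarm rate = 0.448

z(hit rate) = z(0.551) = 0.1282
z(FA) = z(H) − d' = 0.1282 − 0.26 = -0.1318
false-alarm rate = Φ(-0.1318) = 0.4476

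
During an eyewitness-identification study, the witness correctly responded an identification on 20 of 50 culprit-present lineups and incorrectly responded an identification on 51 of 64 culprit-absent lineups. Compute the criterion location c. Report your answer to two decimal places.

H = 20/50 = 0.4000
FA = 51/64 = 0.7969
z(H) = z(0.4000) = -0.2533
z(FA) = z(0.7969) = 0.8306
c = −½·[z(H) + z(FA)] = −0.5 × (-0.2533 + 0.8306) = -0.28865

c = -0.29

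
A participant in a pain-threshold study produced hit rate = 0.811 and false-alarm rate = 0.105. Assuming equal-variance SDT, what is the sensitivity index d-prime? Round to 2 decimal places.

d-prime = 2.14

z(H) = 0.882
z(FA) = -1.254
d' = z(H) − z(FA) = 0.882 − (-1.254) = 2.136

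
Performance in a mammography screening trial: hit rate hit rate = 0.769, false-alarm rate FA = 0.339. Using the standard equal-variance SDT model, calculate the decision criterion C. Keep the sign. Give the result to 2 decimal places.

C = -0.16

z(H) = z(0.769) = 0.7356
z(FA) = z(0.339) = -0.4152
c = −½·[z(H) + z(FA)] = −0.5 × (0.7356 + (-0.4152)) = -0.1602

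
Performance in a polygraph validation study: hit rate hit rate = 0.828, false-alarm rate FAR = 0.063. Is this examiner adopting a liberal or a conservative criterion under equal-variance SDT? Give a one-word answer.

z(H) = 0.946, z(FA) = -1.530
c = −½·(z(H) + z(FA)) = 0.292
c > 0 → conservative criterion (biased toward responding “no”).

conservative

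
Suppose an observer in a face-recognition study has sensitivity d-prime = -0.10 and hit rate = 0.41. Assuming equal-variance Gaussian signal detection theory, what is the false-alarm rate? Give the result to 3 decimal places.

false-alarm rate = 0.449

z(hit rate) = z(0.41) = -0.2275
z(FA) = z(H) − d' = -0.2275 − (-0.10) = -0.1275
false-alarm rate = Φ(-0.1275) = 0.4493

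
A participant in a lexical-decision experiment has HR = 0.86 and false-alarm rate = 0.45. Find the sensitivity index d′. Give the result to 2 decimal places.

z(0.86) = 1.080, z(0.45) = -0.126
d' = z(H) − z(FA) = 1.080 − (-0.126) = 1.206

d′ = 1.21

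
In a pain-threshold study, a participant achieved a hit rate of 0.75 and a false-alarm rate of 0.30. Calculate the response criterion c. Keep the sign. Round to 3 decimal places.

Φ⁻¹(H) = 0.6745
Φ⁻¹(FA) = -0.5244
c = −½·[z(H) + z(FA)] = −0.5 × (0.6745 + (-0.5244)) = -0.07505
c < 0: the participant has a liberal response bias.

c = -0.075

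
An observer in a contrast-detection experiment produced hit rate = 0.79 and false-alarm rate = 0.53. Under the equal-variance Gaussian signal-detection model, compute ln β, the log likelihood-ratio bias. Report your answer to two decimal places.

ln β = -0.32

z(H) = z(0.79) = 0.806
z(FA) = z(0.53) = 0.075
ln β = −½·[z(H)² − z(FA)²] = −0.5 × (0.650 − 0.006) = -0.322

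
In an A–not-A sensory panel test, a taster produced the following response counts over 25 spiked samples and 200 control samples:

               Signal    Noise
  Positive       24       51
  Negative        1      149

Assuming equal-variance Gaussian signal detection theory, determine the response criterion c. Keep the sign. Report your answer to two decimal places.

c = -0.55

H = 24/25 = 0.9600
FA = 51/200 = 0.2550
Φ⁻¹(0.9600) = 1.751, Φ⁻¹(0.2550) = -0.659
c = −½·[z(H) + z(FA)] = −0.5 × (1.751 + (-0.659)) = -0.546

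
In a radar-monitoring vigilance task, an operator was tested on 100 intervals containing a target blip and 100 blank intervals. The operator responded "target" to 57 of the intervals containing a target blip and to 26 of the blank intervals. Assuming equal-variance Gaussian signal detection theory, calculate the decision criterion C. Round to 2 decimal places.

C = 0.23

H = 57/100 = 0.5700
FA = 26/100 = 0.2600
Φ⁻¹(H) = Φ⁻¹(0.5700) = 0.176
Φ⁻¹(FA) = Φ⁻¹(0.2600) = -0.643
c = −½·[z(H) + z(FA)] = −0.5 × (0.176 + (-0.643)) = 0.2335
c > 0: the operator has a conservative response bias.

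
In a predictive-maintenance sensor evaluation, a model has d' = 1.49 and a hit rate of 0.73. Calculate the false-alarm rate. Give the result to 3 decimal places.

z(hit rate) = z(0.73) = 0.6128
z(FA) = z(H) − d' = 0.6128 − 1.49 = -0.8772
false-alarm rate = Φ(-0.8772) = 0.1902

false-alarm rate = 0.190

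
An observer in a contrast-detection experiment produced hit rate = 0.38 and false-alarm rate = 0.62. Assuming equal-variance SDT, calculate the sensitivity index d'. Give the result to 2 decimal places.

d' = -0.61

z(H) = z(0.38) = -0.3055
z(FA) = z(0.62) = 0.3055
d' = z(H) − z(FA) = -0.3055 − 0.3055 = -0.6110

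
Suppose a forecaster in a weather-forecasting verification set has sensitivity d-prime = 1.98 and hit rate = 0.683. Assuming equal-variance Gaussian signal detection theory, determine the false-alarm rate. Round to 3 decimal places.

z(hit rate) = z(0.683) = 0.4761
z(FA) = z(H) − d' = 0.4761 − 1.98 = -1.5039
false-alarm rate = Φ(-1.5039) = 0.0663

false-alarm rate = 0.066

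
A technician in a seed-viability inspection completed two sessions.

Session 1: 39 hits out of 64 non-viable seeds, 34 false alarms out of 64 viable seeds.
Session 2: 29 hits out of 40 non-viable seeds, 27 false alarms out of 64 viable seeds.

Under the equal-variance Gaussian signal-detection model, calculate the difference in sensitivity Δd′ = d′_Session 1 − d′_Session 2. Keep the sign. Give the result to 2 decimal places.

Session 1: z(0.6094) = 0.278, z(0.5312) = 0.078, d' = 0.200
Session 2: z(0.7250) = 0.598, z(0.4219) = -0.197, d' = 0.795
Δd' = d'_Session 1 − d'_Session 2 = 0.200 − 0.795 = -0.595
Session 2 has the higher sensitivity.

Δd′ = -0.60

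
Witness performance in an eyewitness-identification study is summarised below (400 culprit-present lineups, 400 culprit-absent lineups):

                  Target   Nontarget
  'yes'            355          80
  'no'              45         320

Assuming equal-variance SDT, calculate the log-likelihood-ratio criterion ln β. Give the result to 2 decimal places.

ln β = -0.38

H = 355/400 = 0.8875
FA = 80/400 = 0.2000
z(H) = z(0.8875) = 1.213
z(FA) = z(0.2000) = -0.842
ln β = −½·[z(H)² − z(FA)²] = −0.5 × (1.471 − 0.709) = -0.381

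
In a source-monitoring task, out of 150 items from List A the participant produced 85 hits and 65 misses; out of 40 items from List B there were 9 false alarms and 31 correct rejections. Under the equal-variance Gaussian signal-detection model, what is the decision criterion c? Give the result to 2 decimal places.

H = 85/150 = 0.5667
FA = 9/40 = 0.2250
z(0.5667) = 0.1680, z(0.2250) = -0.7554
c = −½·[z(H) + z(FA)] = −0.5 × (0.1680 + (-0.7554)) = 0.2937

c = 0.29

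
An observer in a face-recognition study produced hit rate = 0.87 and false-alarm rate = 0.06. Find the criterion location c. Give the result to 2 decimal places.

c = 0.21

z(0.87) = 1.1264, z(0.06) = -1.5548
c = −½·[z(H) + z(FA)] = −0.5 × (1.1264 + (-1.5548)) = 0.2142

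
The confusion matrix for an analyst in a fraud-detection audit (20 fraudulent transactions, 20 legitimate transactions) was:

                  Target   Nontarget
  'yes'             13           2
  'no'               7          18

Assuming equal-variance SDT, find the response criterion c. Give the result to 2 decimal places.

c = 0.45

H = 13/20 = 0.6500
FA = 2/20 = 0.1000
Φ⁻¹(H) = Φ⁻¹(0.6500) = 0.385
Φ⁻¹(FA) = Φ⁻¹(0.1000) = -1.282
c = −½·[z(H) + z(FA)] = −0.5 × (0.385 + (-1.282)) = 0.4485
c > 0: the analyst has a conservative response bias.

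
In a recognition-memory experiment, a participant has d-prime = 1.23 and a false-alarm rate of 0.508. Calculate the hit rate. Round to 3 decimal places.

hit rate = 0.894

z(false-alarm rate) = z(0.508) = 0.0201
z(H) = z(FA) + d' = 0.0201 + 1.23 = 1.2501
hit rate = Φ(1.2501) = 0.8944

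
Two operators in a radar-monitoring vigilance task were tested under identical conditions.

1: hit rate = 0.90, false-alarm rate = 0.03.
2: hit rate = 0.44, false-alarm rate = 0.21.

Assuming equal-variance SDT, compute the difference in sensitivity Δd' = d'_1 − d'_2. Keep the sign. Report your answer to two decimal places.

1: z(0.90) = 1.282, z(0.03) = -1.881, d' = 3.163
2: z(0.44) = -0.151, z(0.21) = -0.806, d' = 0.655
Δd' = d'_1 − d'_2 = 3.163 − 0.655 = 2.508
1 has the higher sensitivity.

Δd' = 2.51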